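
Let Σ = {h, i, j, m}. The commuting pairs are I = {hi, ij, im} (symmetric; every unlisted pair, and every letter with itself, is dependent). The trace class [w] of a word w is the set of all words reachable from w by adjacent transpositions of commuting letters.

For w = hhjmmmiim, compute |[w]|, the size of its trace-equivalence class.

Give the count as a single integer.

36

#0=h has no predecessor
#1=h depends on [0:h]
#2=j depends on [1:h]
#3=m depends on [2:j]
#4=m depends on [3:m]
#5=m depends on [4:m]
#6=i has no predecessor
#7=i depends on [6:i]
#8=m depends on [5:m]
sources: [0:h, 6:i]
N(rest) = Σ N(rest − s) over sources s of rest; N(one piece) = 1:
  size 1 → [7]=1  [8]=1
  size 2 → [5,8]=1  [6,7]=1  [7,8]=2
  size 3 → [4,5,8]=1  [5,7,8]=3  [6,7,8]=3
  size 4 → [3,4,5,8]=1  [4,5,7,8]=4  [5,6,7,8]=6
  size 5 → [2,3,4,5,8]=1  [3,4,5,7,8]=5  [4,5,6,7,8]=10
  size 6 → [1,2,3,4,5,8]=1  [2,3,4,5,7,8]=6  [3,4,5,6,7,8]=15
  size 7 → [0,1,2,3,4,5,8]=1  [1,2,3,4,5,7,8]=7  [2,3,4,5,6,7,8]=21
  first=0(h) contributes 28
  first=6(i) contributes 8
|[w]| = 36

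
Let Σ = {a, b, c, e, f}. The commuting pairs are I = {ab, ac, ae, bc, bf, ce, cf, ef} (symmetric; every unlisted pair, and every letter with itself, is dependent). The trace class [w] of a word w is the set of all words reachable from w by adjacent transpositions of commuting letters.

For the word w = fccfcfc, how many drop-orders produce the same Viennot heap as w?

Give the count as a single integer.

piece 0:f — minimal
piece 1:c — minimal
piece 2:c rests on {1:c}
piece 3:f rests on {0:f}
piece 4:c rests on {2:c}
piece 5:f rests on {3:f}
piece 6:c rests on {4:c}
minimal pieces: {0:f, 1:c}
ways to finish when only these pieces remain (= sum over removing one remaining piece with nothing left below it):
  1 left: {5}→1  {6}→1
  2 left: {3,5}→1  {4,6}→1  {5,6}→2
  3 left: {0,3,5}→1  {2,4,6}→1  {3,5,6}→3  {4,5,6}→3
  4 left: {0,3,5,6}→4  {1,2,4,6}→1  {2,4,5,6}→4  {3,4,5,6}→6
  5 left: {0,3,4,5,6}→10  {1,2,4,5,6}→5  {2,3,4,5,6}→10
  placing 0:f first → 15 extensions
  placing 1:c first → 20 extensions
total linear extensions = 35

35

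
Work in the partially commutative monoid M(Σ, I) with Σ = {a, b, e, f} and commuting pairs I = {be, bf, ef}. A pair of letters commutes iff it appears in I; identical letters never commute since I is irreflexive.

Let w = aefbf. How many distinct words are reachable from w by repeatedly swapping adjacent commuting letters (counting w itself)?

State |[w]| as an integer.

piece 0:a — minimal
piece 1:e rests on {0:a}
piece 2:f rests on {0:a}
piece 3:b rests on {0:a}
piece 4:f rests on {2:f}
minimal pieces: {0:a}
ways to finish when only these pieces remain (= sum over removing one remaining piece with nothing left below it):
  1 left: {1}→1  {3}→1  {4}→1
  2 left: {1,3}→2  {1,4}→2  {2,4}→1  {3,4}→2
  3 left: {1,2,4}→3  {1,3,4}→6  {2,3,4}→3
  placing 0:a first → 12 extensions

12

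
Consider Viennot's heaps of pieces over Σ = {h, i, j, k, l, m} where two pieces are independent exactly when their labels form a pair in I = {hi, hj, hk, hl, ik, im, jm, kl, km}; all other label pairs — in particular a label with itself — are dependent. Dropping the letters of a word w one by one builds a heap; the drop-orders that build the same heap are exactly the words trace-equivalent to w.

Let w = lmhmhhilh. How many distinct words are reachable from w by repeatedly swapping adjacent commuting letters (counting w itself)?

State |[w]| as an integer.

22

drop 0:l onto floor
drop 1:m onto {0:l}
drop 2:h onto {1:m}
drop 3:m onto {2:h}
drop 4:h onto {3:m}
drop 5:h onto {4:h}
drop 6:i onto {0:l}
drop 7:l onto {3:m, 6:i}
drop 8:h onto {5:h}
ground layer = {0:l}
drop-orders for the pieces not yet dropped (sum over which currently-grounded one goes next):
  1 to go: {7} 1  {8} 1
  2 to go: {5,8} 1  {6,7} 1  {7,8} 2
  3 to go: {4,5,8} 1  {5,7,8} 3  {6,7,8} 3
  4 to go: {4,5,7,8} 4  {5,6,7,8} 6
  5 to go: {3,4,5,7,8} 4  {4,5,6,7,8} 10
  6 to go: {2,3,4,5,7,8} 4  {3,4,5,6,7,8} 14
  7 to go: {1,2,3,4,5,7,8} 4  {2,3,4,5,6,7,8} 18
  if 0:l drops first: 22 orders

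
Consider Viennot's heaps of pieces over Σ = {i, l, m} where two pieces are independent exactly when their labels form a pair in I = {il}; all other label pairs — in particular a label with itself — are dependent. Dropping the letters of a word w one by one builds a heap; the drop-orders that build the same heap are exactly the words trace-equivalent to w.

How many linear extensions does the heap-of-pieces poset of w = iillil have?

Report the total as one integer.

20

piece 0:i — minimal
piece 1:i rests on {0:i}
piece 2:l — minimal
piece 3:l rests on {2:l}
piece 4:i rests on {1:i}
piece 5:l rests on {3:l}
minimal pieces: {0:i, 2:l}
ways to finish when only these pieces remain (= sum over removing one remaining piece with nothing left below it):
  1 left: {4}→1  {5}→1
  2 left: {1,4}→1  {3,5}→1  {4,5}→2
  3 left: {0,1,4}→1  {1,4,5}→3  {2,3,5}→1  {3,4,5}→3
  4 left: {0,1,4,5}→4  {1,3,4,5}→6  {2,3,4,5}→4
  placing 0:i first → 10 extensions
  placing 2:l first → 10 extensions
total linear extensions = 20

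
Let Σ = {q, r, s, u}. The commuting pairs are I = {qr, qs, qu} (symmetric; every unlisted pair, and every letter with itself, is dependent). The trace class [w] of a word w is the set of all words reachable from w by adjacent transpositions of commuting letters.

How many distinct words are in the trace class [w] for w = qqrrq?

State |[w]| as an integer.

0(q) covers ∅
1(q) covers 0:q
2(r) covers ∅
3(r) covers 2:r
4(q) covers 1:q
floor of heap: 0:q, 2:r
completions by unplaced set U, small U first (add the entries for U minus each lowest piece of U):
  |U|=1: {3}:1  {4}:1
  |U|=2: {1,4}:1  {2,3}:1  {3,4}:2
  |U|=3: {0,1,4}:1  {1,3,4}:3  {2,3,4}:3
  start at 0(q): 6
  start at 2(r): 4
sum over floor = 10

10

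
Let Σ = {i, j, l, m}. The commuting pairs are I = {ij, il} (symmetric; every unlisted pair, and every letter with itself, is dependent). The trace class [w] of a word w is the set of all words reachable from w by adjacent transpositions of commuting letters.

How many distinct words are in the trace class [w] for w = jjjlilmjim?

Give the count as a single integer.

12

0(j) covers ∅
1(j) covers 0:j
2(j) covers 1:j
3(l) covers 2:j
4(i) covers ∅
5(l) covers 3:l
6(m) covers 4:i, 5:l
7(j) covers 6:m
8(i) covers 6:m
9(m) covers 7:j, 8:i
floor of heap: 0:j, 4:i
completions by unplaced set U, small U first (add the entries for U minus each lowest piece of U):
  |U|=1: {9}:1
  |U|=2: {7,9}:1  {8,9}:1
  |U|=3: {7,8,9}:2
  |U|=4: {6,7,8,9}:2
  |U|=5: {4,6,7,8,9}:2  {5,6,7,8,9}:2
  |U|=6: {3,5,6,7,8,9}:2  {4,5,6,7,8,9}:4
  |U|=7: {2,3,5,6,7,8,9}:2  {3,4,5,6,7,8,9}:6
  |U|=8: {1,2,3,5,6,7,8,9}:2  {2,3,4,5,6,7,8,9}:8
  start at 0(j): 10
  start at 4(i): 2
sum over floor = 12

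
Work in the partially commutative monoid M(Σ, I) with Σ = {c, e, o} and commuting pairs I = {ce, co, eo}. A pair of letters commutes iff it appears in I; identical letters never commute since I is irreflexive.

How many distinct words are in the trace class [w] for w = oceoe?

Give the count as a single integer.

#0=o has no predecessor
#1=c has no predecessor
#2=e has no predecessor
#3=o depends on [0:o]
#4=e depends on [2:e]
sources: [0:o, 1:c, 2:e]
N(rest) = Σ N(rest − s) over sources s of rest; N(one piece) = 1:
  size 1 → [1]=1  [3]=1  [4]=1
  size 2 → [0,3]=1  [1,3]=2  [1,4]=2  [2,4]=1  [3,4]=2
  size 3 → [0,1,3]=3  [0,3,4]=3  [1,2,4]=3  [1,3,4]=6  [2,3,4]=3
  first=0(o) contributes 12
  first=1(c) contributes 6
  first=2(e) contributes 12
|[w]| = 30

30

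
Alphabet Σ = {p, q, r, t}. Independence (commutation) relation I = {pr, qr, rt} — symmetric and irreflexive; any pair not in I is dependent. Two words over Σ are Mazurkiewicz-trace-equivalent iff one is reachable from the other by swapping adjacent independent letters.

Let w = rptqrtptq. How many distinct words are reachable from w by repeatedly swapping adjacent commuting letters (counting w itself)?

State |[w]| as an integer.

36

#0=r has no predecessor
#1=p has no predecessor
#2=t depends on [1:p]
#3=q depends on [2:t]
#4=r depends on [0:r]
#5=t depends on [3:q]
#6=p depends on [5:t]
#7=t depends on [6:p]
#8=q depends on [7:t]
sources: [0:r, 1:p]
N(rest) = Σ N(rest − s) over sources s of rest; N(one piece) = 1:
  size 1 → [4]=1  [8]=1
  size 2 → [0,4]=1  [4,8]=2  [7,8]=1
  size 3 → [0,4,8]=3  [4,7,8]=3  [6,7,8]=1
  size 4 → [0,4,7,8]=6  [4,6,7,8]=4  [5,6,7,8]=1
  size 5 → [0,4,6,7,8]=10  [3,5,6,7,8]=1  [4,5,6,7,8]=5
  size 6 → [0,4,5,6,7,8]=15  [2,3,5,6,7,8]=1  [3,4,5,6,7,8]=6
  size 7 → [0,3,4,5,6,7,8]=21  [1,2,3,5,6,7,8]=1  [2,3,4,5,6,7,8]=7
  first=0(r) contributes 8
  first=1(p) contributes 28
|[w]| = 36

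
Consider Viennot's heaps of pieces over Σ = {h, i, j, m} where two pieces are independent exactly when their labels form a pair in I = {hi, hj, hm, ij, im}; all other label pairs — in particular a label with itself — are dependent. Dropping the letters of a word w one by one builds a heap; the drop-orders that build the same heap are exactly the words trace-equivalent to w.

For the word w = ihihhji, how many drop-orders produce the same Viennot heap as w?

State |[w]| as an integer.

piece 0:i — minimal
piece 1:h — minimal
piece 2:i rests on {0:i}
piece 3:h rests on {1:h}
piece 4:h rests on {3:h}
piece 5:j — minimal
piece 6:i rests on {2:i}
minimal pieces: {0:i, 1:h, 5:j}
ways to finish when only these pieces remain (= sum over removing one remaining piece with nothing left below it):
  1 left: {4}→1  {5}→1  {6}→1
  2 left: {2,6}→1  {3,4}→1  {4,5}→2  {4,6}→2  {5,6}→2
  3 left: {0,2,6}→1  {1,3,4}→1  {2,4,6}→3  {2,5,6}→3  {3,4,5}→3  {3,4,6}→3  {4,5,6}→6
  4 left: {0,2,4,6}→4  {0,2,5,6}→4  {1,3,4,5}→4  {1,3,4,6}→4  {2,3,4,6}→6  {2,4,5,6}→12  {3,4,5,6}→12
  5 left: {0,2,3,4,6}→10  {0,2,4,5,6}→20  {1,2,3,4,6}→10  {1,3,4,5,6}→20  {2,3,4,5,6}→30
  placing 0:i first → 60 extensions
  placing 1:h first → 60 extensions
  placing 5:j first → 20 extensions
total linear extensions = 140

140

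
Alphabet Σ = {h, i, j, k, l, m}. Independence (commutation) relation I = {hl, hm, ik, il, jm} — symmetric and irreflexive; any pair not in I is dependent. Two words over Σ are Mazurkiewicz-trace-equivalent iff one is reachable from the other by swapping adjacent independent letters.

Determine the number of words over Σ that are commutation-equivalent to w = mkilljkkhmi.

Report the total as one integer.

8

piece 0:m — minimal
piece 1:k rests on {0:m}
piece 2:i rests on {0:m}
piece 3:l rests on {1:k}
piece 4:l rests on {3:l}
piece 5:j rests on {2:i, 4:l}
piece 6:k rests on {5:j}
piece 7:k rests on {6:k}
piece 8:h rests on {7:k}
piece 9:m rests on {7:k}
piece 10:i rests on {8:h, 9:m}
minimal pieces: {0:m}
ways to finish when only these pieces remain (= sum over removing one remaining piece with nothing left below it):
  1 left: {10}→1
  2 left: {8,10}→1  {9,10}→1
  3 left: {8,9,10}→2
  4 left: {7,8,9,10}→2
  5 left: {6,7,8,9,10}→2
  6 left: {5,6,7,8,9,10}→2
  7 left: {2,5,6,7,8,9,10}→2  {4,5,6,7,8,9,10}→2
  8 left: {2,4,5,6,7,8,9,10}→4  {3,4,5,6,7,8,9,10}→2
  9 left: {1,3,4,5,6,7,8,9,10}→2  {2,3,4,5,6,7,8,9,10}→6
  placing 0:m first → 8 extensions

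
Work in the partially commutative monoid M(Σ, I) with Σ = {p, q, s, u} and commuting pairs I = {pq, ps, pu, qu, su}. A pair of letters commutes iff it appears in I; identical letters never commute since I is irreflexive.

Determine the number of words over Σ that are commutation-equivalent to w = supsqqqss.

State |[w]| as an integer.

72

#0=s has no predecessor
#1=u has no predecessor
#2=p has no predecessor
#3=s depends on [0:s]
#4=q depends on [3:s]
#5=q depends on [4:q]
#6=q depends on [5:q]
#7=s depends on [6:q]
#8=s depends on [7:s]
sources: [0:s, 1:u, 2:p]
N(rest) = Σ N(rest − s) over sources s of rest; N(one piece) = 1:
  size 1 → [1]=1  [2]=1  [8]=1
  size 2 → [1,2]=2  [1,8]=2  [2,8]=2  [7,8]=1
  size 3 → [1,2,8]=6  [1,7,8]=3  [2,7,8]=3  [6,7,8]=1
  size 4 → [1,2,7,8]=12  [1,6,7,8]=4  [2,6,7,8]=4  [5,6,7,8]=1
  size 5 → [1,2,6,7,8]=20  [1,5,6,7,8]=5  [2,5,6,7,8]=5  [4,5,6,7,8]=1
  size 6 → [1,2,5,6,7,8]=30  [1,4,5,6,7,8]=6  [2,4,5,6,7,8]=6  [3,4,5,6,7,8]=1
  size 7 → [0,3,4,5,6,7,8]=1  [1,2,4,5,6,7,8]=42  [1,3,4,5,6,7,8]=7  [2,3,4,5,6,7,8]=7
  first=0(s) contributes 56
  first=1(u) contributes 8
  first=2(p) contributes 8
|[w]| = 72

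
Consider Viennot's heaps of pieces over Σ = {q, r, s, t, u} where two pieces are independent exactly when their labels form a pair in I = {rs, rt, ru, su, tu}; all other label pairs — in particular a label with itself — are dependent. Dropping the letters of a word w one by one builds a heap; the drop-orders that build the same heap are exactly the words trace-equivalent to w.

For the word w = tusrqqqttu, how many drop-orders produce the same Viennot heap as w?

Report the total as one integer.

0(t) covers ∅
1(u) covers ∅
2(s) covers 0:t
3(r) covers ∅
4(q) covers 1:u, 2:s, 3:r
5(q) covers 4:q
6(q) covers 5:q
7(t) covers 6:q
8(t) covers 7:t
9(u) covers 6:q
floor of heap: 0:t, 1:u, 3:r
completions by unplaced set U, small U first (add the entries for U minus each lowest piece of U):
  |U|=1: {8}:1  {9}:1
  |U|=2: {7,8}:1  {8,9}:2
  |U|=3: {7,8,9}:3
  |U|=4: {6,7,8,9}:3
  |U|=5: {5,6,7,8,9}:3
  |U|=6: {4,5,6,7,8,9}:3
  |U|=7: {1,4,5,6,7,8,9}:3  {2,4,5,6,7,8,9}:3  {3,4,5,6,7,8,9}:3
  |U|=8: {0,2,4,5,6,7,8,9}:3  {1,2,4,5,6,7,8,9}:6  {1,3,4,5,6,7,8,9}:6  {2,3,4,5,6,7,8,9}:6
  start at 0(t): 18
  start at 1(u): 9
  start at 3(r): 9
sum over floor = 36

36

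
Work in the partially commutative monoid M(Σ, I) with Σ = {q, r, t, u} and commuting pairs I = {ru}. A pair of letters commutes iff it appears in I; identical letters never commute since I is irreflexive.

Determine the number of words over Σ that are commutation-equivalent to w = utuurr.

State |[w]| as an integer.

6

#0=u has no predecessor
#1=t depends on [0:u]
#2=u depends on [1:t]
#3=u depends on [2:u]
#4=r depends on [1:t]
#5=r depends on [4:r]
sources: [0:u]
N(rest) = Σ N(rest − s) over sources s of rest; N(one piece) = 1:
  size 1 → [3]=1  [5]=1
  size 2 → [2,3]=1  [3,5]=2  [4,5]=1
  size 3 → [2,3,5]=3  [3,4,5]=3
  size 4 → [2,3,4,5]=6
  first=0(u) contributes 6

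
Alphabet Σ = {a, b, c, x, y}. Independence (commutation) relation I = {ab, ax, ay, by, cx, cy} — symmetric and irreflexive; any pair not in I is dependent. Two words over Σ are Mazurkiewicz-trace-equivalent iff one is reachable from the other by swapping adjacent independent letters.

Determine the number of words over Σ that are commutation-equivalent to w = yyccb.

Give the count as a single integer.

10

piece 0:y — minimal
piece 1:y rests on {0:y}
piece 2:c — minimal
piece 3:c rests on {2:c}
piece 4:b rests on {3:c}
minimal pieces: {0:y, 2:c}
ways to finish when only these pieces remain (= sum over removing one remaining piece with nothing left below it):
  1 left: {1}→1  {4}→1
  2 left: {0,1}→1  {1,4}→2  {3,4}→1
  3 left: {0,1,4}→3  {1,3,4}→3  {2,3,4}→1
  placing 0:y first → 4 extensions
  placing 2:c first → 6 extensions
total linear extensions = 10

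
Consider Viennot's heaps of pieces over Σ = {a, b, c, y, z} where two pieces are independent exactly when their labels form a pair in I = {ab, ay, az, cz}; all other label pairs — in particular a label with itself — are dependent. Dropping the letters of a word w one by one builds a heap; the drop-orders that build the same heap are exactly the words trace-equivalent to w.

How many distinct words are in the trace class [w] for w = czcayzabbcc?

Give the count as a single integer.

#0=c has no predecessor
#1=z has no predecessor
#2=c depends on [0:c]
#3=a depends on [2:c]
#4=y depends on [1:z, 2:c]
#5=z depends on [4:y]
#6=a depends on [3:a]
#7=b depends on [5:z]
#8=b depends on [7:b]
#9=c depends on [6:a, 8:b]
#10=c depends on [9:c]
sources: [0:c, 1:z]
N(rest) = Σ N(rest − s) over sources s of rest; N(one piece) = 1:
  size 1 → [10]=1
  size 2 → [9,10]=1
  size 3 → [6,9,10]=1  [8,9,10]=1
  size 4 → [3,6,9,10]=1  [6,8,9,10]=2  [7,8,9,10]=1
  size 5 → [3,6,8,9,10]=3  [5,7,8,9,10]=1  [6,7,8,9,10]=3
  size 6 → [3,6,7,8,9,10]=6  [4,5,7,8,9,10]=1  [5,6,7,8,9,10]=4
  size 7 → [1,4,5,7,8,9,10]=1  [3,5,6,7,8,9,10]=10  [4,5,6,7,8,9,10]=5
  size 8 → [1,4,5,6,7,8,9,10]=6  [3,4,5,6,7,8,9,10]=15
  size 9 → [1,3,4,5,6,7,8,9,10]=21  [2,3,4,5,6,7,8,9,10]=15
  first=0(c) contributes 36
  first=1(z) contributes 15
|[w]| = 51

51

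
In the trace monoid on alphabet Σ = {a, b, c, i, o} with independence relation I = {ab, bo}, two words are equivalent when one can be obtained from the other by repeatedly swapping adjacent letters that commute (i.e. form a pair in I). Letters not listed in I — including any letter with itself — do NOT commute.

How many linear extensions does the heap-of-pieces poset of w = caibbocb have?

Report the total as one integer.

3

piece 0:c — minimal
piece 1:a rests on {0:c}
piece 2:i rests on {1:a}
piece 3:b rests on {2:i}
piece 4:b rests on {3:b}
piece 5:o rests on {2:i}
piece 6:c rests on {4:b, 5:o}
piece 7:b rests on {6:c}
minimal pieces: {0:c}
ways to finish when only these pieces remain (= sum over removing one remaining piece with nothing left below it):
  1 left: {7}→1
  2 left: {6,7}→1
  3 left: {4,6,7}→1  {5,6,7}→1
  4 left: {3,4,6,7}→1  {4,5,6,7}→2
  5 left: {3,4,5,6,7}→3
  6 left: {2,3,4,5,6,7}→3
  placing 0:c first → 3 extensions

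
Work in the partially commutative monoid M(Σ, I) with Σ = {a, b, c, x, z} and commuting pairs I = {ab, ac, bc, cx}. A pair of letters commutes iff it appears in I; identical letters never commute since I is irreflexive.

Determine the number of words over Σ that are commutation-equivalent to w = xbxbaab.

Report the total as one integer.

6

drop 0:x onto floor
drop 1:b onto {0:x}
drop 2:x onto {1:b}
drop 3:b onto {2:x}
drop 4:a onto {2:x}
drop 5:a onto {4:a}
drop 6:b onto {3:b}
ground layer = {0:x}
drop-orders for the pieces not yet dropped (sum over which currently-grounded one goes next):
  1 to go: {5} 1  {6} 1
  2 to go: {3,6} 1  {4,5} 1  {5,6} 2
  3 to go: {3,5,6} 3  {4,5,6} 3
  4 to go: {3,4,5,6} 6
  5 to go: {2,3,4,5,6} 6
  if 0:x drops first: 6 orders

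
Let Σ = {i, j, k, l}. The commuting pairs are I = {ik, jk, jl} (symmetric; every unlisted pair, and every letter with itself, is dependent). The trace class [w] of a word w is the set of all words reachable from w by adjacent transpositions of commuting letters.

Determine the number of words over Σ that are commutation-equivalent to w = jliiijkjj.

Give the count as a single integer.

drop 0:j onto floor
drop 1:l onto floor
drop 2:i onto {0:j, 1:l}
drop 3:i onto {2:i}
drop 4:i onto {3:i}
drop 5:j onto {4:i}
drop 6:k onto {1:l}
drop 7:j onto {5:j}
drop 8:j onto {7:j}
ground layer = {0:j, 1:l}
drop-orders for the pieces not yet dropped (sum over which currently-grounded one goes next):
  1 to go: {6} 1  {8} 1
  2 to go: {6,8} 2  {7,8} 1
  3 to go: {5,7,8} 1  {6,7,8} 3
  4 to go: {4,5,7,8} 1  {5,6,7,8} 4
  5 to go: {3,4,5,7,8} 1  {4,5,6,7,8} 5
  6 to go: {2,3,4,5,7,8} 1  {3,4,5,6,7,8} 6
  7 to go: {0,2,3,4,5,7,8} 1  {2,3,4,5,6,7,8} 7
  if 0:j drops first: 7 orders
  if 1:l drops first: 8 orders
heap linearizations: 15

15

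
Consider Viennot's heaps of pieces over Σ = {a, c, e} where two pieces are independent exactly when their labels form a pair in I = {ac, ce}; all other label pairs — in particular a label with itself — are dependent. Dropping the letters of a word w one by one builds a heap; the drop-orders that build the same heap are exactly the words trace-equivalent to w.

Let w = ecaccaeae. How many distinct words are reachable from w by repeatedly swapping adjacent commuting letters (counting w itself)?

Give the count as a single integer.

84

piece 0:e — minimal
piece 1:c — minimal
piece 2:a rests on {0:e}
piece 3:c rests on {1:c}
piece 4:c rests on {3:c}
piece 5:a rests on {2:a}
piece 6:e rests on {5:a}
piece 7:a rests on {6:e}
piece 8:e rests on {7:a}
minimal pieces: {0:e, 1:c}
ways to finish when only these pieces remain (= sum over removing one remaining piece with nothing left below it):
  1 left: {4}→1  {8}→1
  2 left: {3,4}→1  {4,8}→2  {7,8}→1
  3 left: {1,3,4}→1  {3,4,8}→3  {4,7,8}→3  {6,7,8}→1
  4 left: {1,3,4,8}→4  {3,4,7,8}→6  {4,6,7,8}→4  {5,6,7,8}→1
  5 left: {1,3,4,7,8}→10  {2,5,6,7,8}→1  {3,4,6,7,8}→10  {4,5,6,7,8}→5
  6 left: {0,2,5,6,7,8}→1  {1,3,4,6,7,8}→20  {2,4,5,6,7,8}→6  {3,4,5,6,7,8}→15
  7 left: {0,2,4,5,6,7,8}→7  {1,3,4,5,6,7,8}→35  {2,3,4,5,6,7,8}→21
  placing 0:e first → 56 extensions
  placing 1:c first → 28 extensions
total linear extensions = 84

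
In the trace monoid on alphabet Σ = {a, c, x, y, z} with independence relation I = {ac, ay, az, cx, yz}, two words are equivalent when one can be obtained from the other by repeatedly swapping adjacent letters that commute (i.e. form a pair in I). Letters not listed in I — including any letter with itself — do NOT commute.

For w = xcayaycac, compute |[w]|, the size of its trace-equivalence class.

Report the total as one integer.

piece 0:x — minimal
piece 1:c — minimal
piece 2:a rests on {0:x}
piece 3:y rests on {0:x, 1:c}
piece 4:a rests on {2:a}
piece 5:y rests on {3:y}
piece 6:c rests on {5:y}
piece 7:a rests on {4:a}
piece 8:c rests on {6:c}
minimal pieces: {0:x, 1:c}
ways to finish when only these pieces remain (= sum over removing one remaining piece with nothing left below it):
  1 left: {7}→1  {8}→1
  2 left: {4,7}→1  {6,8}→1  {7,8}→2
  3 left: {2,4,7}→1  {4,7,8}→3  {5,6,8}→1  {6,7,8}→3
  4 left: {2,4,7,8}→4  {3,5,6,8}→1  {4,6,7,8}→6  {5,6,7,8}→4
  5 left: {1,3,5,6,8}→1  {2,4,6,7,8}→10  {3,5,6,7,8}→5  {4,5,6,7,8}→10
  6 left: {1,3,5,6,7,8}→6  {2,4,5,6,7,8}→20  {3,4,5,6,7,8}→15
  7 left: {1,3,4,5,6,7,8}→21  {2,3,4,5,6,7,8}→35
  placing 0:x first → 56 extensions
  placing 1:c first → 35 extensions
total linear extensions = 91

91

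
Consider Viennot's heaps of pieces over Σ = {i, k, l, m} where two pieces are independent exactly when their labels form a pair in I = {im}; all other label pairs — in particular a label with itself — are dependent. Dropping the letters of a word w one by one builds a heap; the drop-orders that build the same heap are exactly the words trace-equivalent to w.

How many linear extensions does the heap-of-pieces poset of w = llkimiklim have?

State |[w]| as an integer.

6

0(l) covers ∅
1(l) covers 0:l
2(k) covers 1:l
3(i) covers 2:k
4(m) covers 2:k
5(i) covers 3:i
6(k) covers 4:m, 5:i
7(l) covers 6:k
8(i) covers 7:l
9(m) covers 7:l
floor of heap: 0:l
completions by unplaced set U, small U first (add the entries for U minus each lowest piece of U):
  |U|=1: {8}:1  {9}:1
  |U|=2: {8,9}:2
  |U|=3: {7,8,9}:2
  |U|=4: {6,7,8,9}:2
  |U|=5: {4,6,7,8,9}:2  {5,6,7,8,9}:2
  |U|=6: {3,5,6,7,8,9}:2  {4,5,6,7,8,9}:4
  |U|=7: {3,4,5,6,7,8,9}:6
  |U|=8: {2,3,4,5,6,7,8,9}:6
  start at 0(l): 6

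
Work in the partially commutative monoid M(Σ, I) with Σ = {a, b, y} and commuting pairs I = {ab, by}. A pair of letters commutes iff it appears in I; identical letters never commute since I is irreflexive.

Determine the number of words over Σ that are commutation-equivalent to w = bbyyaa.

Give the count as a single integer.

15

piece 0:b — minimal
piece 1:b rests on {0:b}
piece 2:y — minimal
piece 3:y rests on {2:y}
piece 4:a rests on {3:y}
piece 5:a rests on {4:a}
minimal pieces: {0:b, 2:y}
ways to finish when only these pieces remain (= sum over removing one remaining piece with nothing left below it):
  1 left: {1}→1  {5}→1
  2 left: {0,1}→1  {1,5}→2  {4,5}→1
  3 left: {0,1,5}→3  {1,4,5}→3  {3,4,5}→1
  4 left: {0,1,4,5}→6  {1,3,4,5}→4  {2,3,4,5}→1
  placing 0:b first → 5 extensions
  placing 2:y first → 10 extensions
total linear extensions = 15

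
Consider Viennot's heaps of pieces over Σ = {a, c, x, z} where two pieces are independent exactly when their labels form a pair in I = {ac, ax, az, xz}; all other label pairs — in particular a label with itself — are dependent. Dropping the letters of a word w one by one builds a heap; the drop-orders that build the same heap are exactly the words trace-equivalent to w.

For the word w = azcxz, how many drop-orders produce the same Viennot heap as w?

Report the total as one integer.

piece 0:a — minimal
piece 1:z — minimal
piece 2:c rests on {1:z}
piece 3:x rests on {2:c}
piece 4:z rests on {2:c}
minimal pieces: {0:a, 1:z}
ways to finish when only these pieces remain (= sum over removing one remaining piece with nothing left below it):
  1 left: {0}→1  {3}→1  {4}→1
  2 left: {0,3}→2  {0,4}→2  {3,4}→2
  3 left: {0,3,4}→6  {2,3,4}→2
  placing 0:a first → 2 extensions
  placing 1:z first → 8 extensions
total linear extensions = 10

10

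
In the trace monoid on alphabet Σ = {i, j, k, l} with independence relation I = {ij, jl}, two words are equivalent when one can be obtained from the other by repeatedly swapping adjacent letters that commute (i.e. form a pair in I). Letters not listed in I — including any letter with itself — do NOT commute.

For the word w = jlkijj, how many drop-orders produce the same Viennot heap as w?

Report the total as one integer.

0(j) covers ∅
1(l) covers ∅
2(k) covers 0:j, 1:l
3(i) covers 2:k
4(j) covers 2:k
5(j) covers 4:j
floor of heap: 0:j, 1:l
completions by unplaced set U, small U first (add the entries for U minus each lowest piece of U):
  |U|=1: {3}:1  {5}:1
  |U|=2: {3,5}:2  {4,5}:1
  |U|=3: {3,4,5}:3
  |U|=4: {2,3,4,5}:3
  start at 0(j): 3
  start at 1(l): 3
sum over floor = 6

6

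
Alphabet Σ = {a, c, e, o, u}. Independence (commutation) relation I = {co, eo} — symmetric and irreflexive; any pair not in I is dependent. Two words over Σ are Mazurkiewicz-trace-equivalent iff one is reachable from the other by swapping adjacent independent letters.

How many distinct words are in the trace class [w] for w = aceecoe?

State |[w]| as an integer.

6

piece 0:a — minimal
piece 1:c rests on {0:a}
piece 2:e rests on {1:c}
piece 3:e rests on {2:e}
piece 4:c rests on {3:e}
piece 5:o rests on {0:a}
piece 6:e rests on {4:c}
minimal pieces: {0:a}
ways to finish when only these pieces remain (= sum over removing one remaining piece with nothing left below it):
  1 left: {5}→1  {6}→1
  2 left: {4,6}→1  {5,6}→2
  3 left: {3,4,6}→1  {4,5,6}→3
  4 left: {2,3,4,6}→1  {3,4,5,6}→4
  5 left: {1,2,3,4,6}→1  {2,3,4,5,6}→5
  placing 0:a first → 6 extensions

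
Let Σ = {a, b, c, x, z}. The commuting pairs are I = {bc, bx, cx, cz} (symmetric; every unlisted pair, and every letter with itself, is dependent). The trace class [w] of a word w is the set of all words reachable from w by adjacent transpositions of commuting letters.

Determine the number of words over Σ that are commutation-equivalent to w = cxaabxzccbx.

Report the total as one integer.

168

piece 0:c — minimal
piece 1:x — minimal
piece 2:a rests on {0:c, 1:x}
piece 3:a rests on {2:a}
piece 4:b rests on {3:a}
piece 5:x rests on {3:a}
piece 6:z rests on {4:b, 5:x}
piece 7:c rests on {3:a}
piece 8:c rests on {7:c}
piece 9:b rests on {6:z}
piece 10:x rests on {6:z}
minimal pieces: {0:c, 1:x}
ways to finish when only these pieces remain (= sum over removing one remaining piece with nothing left below it):
  1 left: {8}→1  {9}→1  {10}→1
  2 left: {7,8}→1  {8,9}→2  {8,10}→2  {9,10}→2
  3 left: {6,9,10}→2  {7,8,9}→3  {7,8,10}→3  {8,9,10}→6
  4 left: {4,6,9,10}→2  {5,6,9,10}→2  {6,8,9,10}→8  {7,8,9,10}→12
  5 left: {4,5,6,9,10}→4  {4,6,8,9,10}→10  {5,6,8,9,10}→10  {6,7,8,9,10}→20
  6 left: {4,5,6,8,9,10}→24  {4,6,7,8,9,10}→30  {5,6,7,8,9,10}→30
  7 left: {4,5,6,7,8,9,10}→84
  8 left: {3,4,5,6,7,8,9,10}→84
  9 left: {2,3,4,5,6,7,8,9,10}→84
  placing 0:c first → 84 extensions
  placing 1:x first → 84 extensions
total linear extensions = 168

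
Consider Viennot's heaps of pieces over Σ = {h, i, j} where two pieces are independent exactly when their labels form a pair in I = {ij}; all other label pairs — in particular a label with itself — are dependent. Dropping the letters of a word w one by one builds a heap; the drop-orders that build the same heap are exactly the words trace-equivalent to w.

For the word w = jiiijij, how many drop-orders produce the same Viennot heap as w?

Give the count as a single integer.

#0=j has no predecessor
#1=i has no predecessor
#2=i depends on [1:i]
#3=i depends on [2:i]
#4=j depends on [0:j]
#5=i depends on [3:i]
#6=j depends on [4:j]
sources: [0:j, 1:i]
N(rest) = Σ N(rest − s) over sources s of rest; N(one piece) = 1:
  size 1 → [5]=1  [6]=1
  size 2 → [3,5]=1  [4,6]=1  [5,6]=2
  size 3 → [0,4,6]=1  [2,3,5]=1  [3,5,6]=3  [4,5,6]=3
  size 4 → [0,4,5,6]=4  [1,2,3,5]=1  [2,3,5,6]=4  [3,4,5,6]=6
  size 5 → [0,3,4,5,6]=10  [1,2,3,5,6]=5  [2,3,4,5,6]=10
  first=0(j) contributes 15
  first=1(i) contributes 20
|[w]| = 35

35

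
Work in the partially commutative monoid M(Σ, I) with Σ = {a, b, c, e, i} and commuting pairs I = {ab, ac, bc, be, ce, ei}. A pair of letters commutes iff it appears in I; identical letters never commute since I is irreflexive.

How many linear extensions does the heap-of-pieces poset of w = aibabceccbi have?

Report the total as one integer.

700

drop 0:a onto floor
drop 1:i onto {0:a}
drop 2:b onto {1:i}
drop 3:a onto {1:i}
drop 4:b onto {2:b}
drop 5:c onto {1:i}
drop 6:e onto {3:a}
drop 7:c onto {5:c}
drop 8:c onto {7:c}
drop 9:b onto {4:b}
drop 10:i onto {3:a, 8:c, 9:b}
ground layer = {0:a}
drop-orders for the pieces not yet dropped (sum over which currently-grounded one goes next):
  1 to go: {6} 1  {10} 1
  2 to go: {6,10} 2  {8,10} 1  {9,10} 1
  3 to go: {3,6,10} 2  {4,9,10} 1  {6,8,10} 3  {6,9,10} 3  {7,8,10} 1  {8,9,10} 2
  4 to go: {2,4,9,10} 1  {3,6,8,10} 5  {3,6,9,10} 5  {4,6,9,10} 4  {4,8,9,10} 3  {5,7,8,10} 1  {6,7,8,10} 4  {6,8,9,10} 8  {7,8,9,10} 3
  5 to go: {2,4,6,9,10} 5  {2,4,8,9,10} 4  {3,4,6,9,10} 9  {3,6,7,8,10} 9  {3,6,8,9,10} 18  {4,6,8,9,10} 15  {4,7,8,9,10} 6  {5,6,7,8,10} 5  {5,7,8,9,10} 4  {6,7,8,9,10} 15
  6 to go: {2,3,4,6,9,10} 14  {2,4,6,8,9,10} 24  {2,4,7,8,9,10} 10  {3,4,6,8,9,10} 42  {3,5,6,7,8,10} 14  {3,6,7,8,9,10} 42  {4,5,7,8,9,10} 10  {4,6,7,8,9,10} 36  {5,6,7,8,9,10} 24
  7 to go: {2,3,4,6,8,9,10} 80  {2,4,5,7,8,9,10} 20  {2,4,6,7,8,9,10} 70  {3,4,6,7,8,9,10} 120  {3,5,6,7,8,9,10} 80  {4,5,6,7,8,9,10} 70
  8 to go: {2,3,4,6,7,8,9,10} 270  {2,4,5,6,7,8,9,10} 160  {3,4,5,6,7,8,9,10} 270
  9 to go: {2,3,4,5,6,7,8,9,10} 700
  if 0:a drops first: 700 orders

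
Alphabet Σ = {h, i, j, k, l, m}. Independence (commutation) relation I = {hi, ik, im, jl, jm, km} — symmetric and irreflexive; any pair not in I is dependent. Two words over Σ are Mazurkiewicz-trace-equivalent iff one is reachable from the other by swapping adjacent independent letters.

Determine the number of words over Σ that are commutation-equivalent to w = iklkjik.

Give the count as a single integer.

4

piece 0:i — minimal
piece 1:k — minimal
piece 2:l rests on {0:i, 1:k}
piece 3:k rests on {2:l}
piece 4:j rests on {3:k}
piece 5:i rests on {4:j}
piece 6:k rests on {4:j}
minimal pieces: {0:i, 1:k}
ways to finish when only these pieces remain (= sum over removing one remaining piece with nothing left below it):
  1 left: {5}→1  {6}→1
  2 left: {5,6}→2
  3 left: {4,5,6}→2
  4 left: {3,4,5,6}→2
  5 left: {2,3,4,5,6}→2
  placing 0:i first → 2 extensions
  placing 1:k first → 2 extensions
total linear extensions = 4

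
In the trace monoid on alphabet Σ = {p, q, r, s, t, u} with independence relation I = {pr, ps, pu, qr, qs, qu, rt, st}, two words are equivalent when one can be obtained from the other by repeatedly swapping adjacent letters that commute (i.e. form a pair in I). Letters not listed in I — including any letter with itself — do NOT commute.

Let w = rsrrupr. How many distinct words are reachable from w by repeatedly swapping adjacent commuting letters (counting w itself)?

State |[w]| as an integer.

drop 0:r onto floor
drop 1:s onto {0:r}
drop 2:r onto {1:s}
drop 3:r onto {2:r}
drop 4:u onto {3:r}
drop 5:p onto floor
drop 6:r onto {4:u}
ground layer = {0:r, 5:p}
drop-orders for the pieces not yet dropped (sum over which currently-grounded one goes next):
  1 to go: {5} 1  {6} 1
  2 to go: {4,6} 1  {5,6} 2
  3 to go: {3,4,6} 1  {4,5,6} 3
  4 to go: {2,3,4,6} 1  {3,4,5,6} 4
  5 to go: {1,2,3,4,6} 1  {2,3,4,5,6} 5
  if 0:r drops first: 6 orders
  if 5:p drops first: 1 orders
heap linearizations: 7

7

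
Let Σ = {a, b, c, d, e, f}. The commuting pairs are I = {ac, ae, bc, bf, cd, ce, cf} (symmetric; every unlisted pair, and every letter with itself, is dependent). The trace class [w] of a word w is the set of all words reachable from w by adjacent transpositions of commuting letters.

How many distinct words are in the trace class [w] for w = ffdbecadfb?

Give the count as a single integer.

40

0(f) covers ∅
1(f) covers 0:f
2(d) covers 1:f
3(b) covers 2:d
4(e) covers 3:b
5(c) covers ∅
6(a) covers 3:b
7(d) covers 4:e, 6:a
8(f) covers 7:d
9(b) covers 7:d
floor of heap: 0:f, 5:c
completions by unplaced set U, small U first (add the entries for U minus each lowest piece of U):
  |U|=1: {5}:1  {8}:1  {9}:1
  |U|=2: {5,8}:2  {5,9}:2  {8,9}:2
  |U|=3: {5,8,9}:6  {7,8,9}:2
  |U|=4: {4,7,8,9}:2  {5,7,8,9}:8  {6,7,8,9}:2
  |U|=5: {4,5,7,8,9}:10  {4,6,7,8,9}:4  {5,6,7,8,9}:10
  |U|=6: {3,4,6,7,8,9}:4  {4,5,6,7,8,9}:24
  |U|=7: {2,3,4,6,7,8,9}:4  {3,4,5,6,7,8,9}:28
  |U|=8: {1,2,3,4,6,7,8,9}:4  {2,3,4,5,6,7,8,9}:32
  start at 0(f): 36
  start at 5(c): 4
sum over floor = 40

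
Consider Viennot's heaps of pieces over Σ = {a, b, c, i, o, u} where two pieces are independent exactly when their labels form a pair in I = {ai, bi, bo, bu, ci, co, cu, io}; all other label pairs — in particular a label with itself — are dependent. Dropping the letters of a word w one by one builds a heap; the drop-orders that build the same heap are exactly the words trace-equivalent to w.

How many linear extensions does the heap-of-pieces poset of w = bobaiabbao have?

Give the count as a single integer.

30

0(b) covers ∅
1(o) covers ∅
2(b) covers 0:b
3(a) covers 1:o, 2:b
4(i) covers ∅
5(a) covers 3:a
6(b) covers 5:a
7(b) covers 6:b
8(a) covers 7:b
9(o) covers 8:a
floor of heap: 0:b, 1:o, 4:i
completions by unplaced set U, small U first (add the entries for U minus each lowest piece of U):
  |U|=1: {4}:1  {9}:1
  |U|=2: {4,9}:2  {8,9}:1
  |U|=3: {4,8,9}:3  {7,8,9}:1
  |U|=4: {4,7,8,9}:4  {6,7,8,9}:1
  |U|=5: {4,6,7,8,9}:5  {5,6,7,8,9}:1
  |U|=6: {3,5,6,7,8,9}:1  {4,5,6,7,8,9}:6
  |U|=7: {1,3,5,6,7,8,9}:1  {2,3,5,6,7,8,9}:1  {3,4,5,6,7,8,9}:7
  |U|=8: {0,2,3,5,6,7,8,9}:1  {1,2,3,5,6,7,8,9}:2  {1,3,4,5,6,7,8,9}:8  {2,3,4,5,6,7,8,9}:8
  start at 0(b): 18
  start at 1(o): 9
  start at 4(i): 3
sum over floor = 30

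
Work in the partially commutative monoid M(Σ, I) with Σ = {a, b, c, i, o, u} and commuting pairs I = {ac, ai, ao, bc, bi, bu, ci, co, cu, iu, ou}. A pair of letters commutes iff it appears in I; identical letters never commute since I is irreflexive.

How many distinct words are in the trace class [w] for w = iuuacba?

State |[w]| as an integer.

42

#0=i has no predecessor
#1=u has no predecessor
#2=u depends on [1:u]
#3=a depends on [2:u]
#4=c has no predecessor
#5=b depends on [3:a]
#6=a depends on [5:b]
sources: [0:i, 1:u, 4:c]
N(rest) = Σ N(rest − s) over sources s of rest; N(one piece) = 1:
  size 1 → [0]=1  [4]=1  [6]=1
  size 2 → [0,4]=2  [0,6]=2  [4,6]=2  [5,6]=1
  size 3 → [0,4,6]=6  [0,5,6]=3  [3,5,6]=1  [4,5,6]=3
  size 4 → [0,3,5,6]=4  [0,4,5,6]=12  [2,3,5,6]=1  [3,4,5,6]=4
  size 5 → [0,2,3,5,6]=5  [0,3,4,5,6]=20  [1,2,3,5,6]=1  [2,3,4,5,6]=5
  first=0(i) contributes 6
  first=1(u) contributes 30
  first=4(c) contributes 6
|[w]| = 42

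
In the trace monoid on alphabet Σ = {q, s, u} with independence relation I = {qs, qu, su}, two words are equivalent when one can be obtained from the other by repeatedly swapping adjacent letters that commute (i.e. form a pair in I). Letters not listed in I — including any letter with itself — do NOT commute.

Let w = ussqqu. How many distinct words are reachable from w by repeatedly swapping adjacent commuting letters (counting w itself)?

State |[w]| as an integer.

90

#0=u has no predecessor
#1=s has no predecessor
#2=s depends on [1:s]
#3=q has no predecessor
#4=q depends on [3:q]
#5=u depends on [0:u]
sources: [0:u, 1:s, 3:q]
N(rest) = Σ N(rest − s) over sources s of rest; N(one piece) = 1:
  size 1 → [2]=1  [4]=1  [5]=1
  size 2 → [0,5]=1  [1,2]=1  [2,4]=2  [2,5]=2  [3,4]=1  [4,5]=2
  size 3 → [0,2,5]=3  [0,4,5]=3  [1,2,4]=3  [1,2,5]=3  [2,3,4]=3  [2,4,5]=6  [3,4,5]=3
  size 4 → [0,1,2,5]=6  [0,2,4,5]=12  [0,3,4,5]=6  [1,2,3,4]=6  [1,2,4,5]=12  [2,3,4,5]=12
  first=0(u) contributes 30
  first=1(s) contributes 30
  first=3(q) contributes 30
|[w]| = 90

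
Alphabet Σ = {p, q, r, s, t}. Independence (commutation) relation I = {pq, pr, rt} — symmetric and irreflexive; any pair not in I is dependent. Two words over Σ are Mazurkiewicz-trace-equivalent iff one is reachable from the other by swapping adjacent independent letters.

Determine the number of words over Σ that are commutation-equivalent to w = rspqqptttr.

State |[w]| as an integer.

28

drop 0:r onto floor
drop 1:s onto {0:r}
drop 2:p onto {1:s}
drop 3:q onto {1:s}
drop 4:q onto {3:q}
drop 5:p onto {2:p}
drop 6:t onto {4:q, 5:p}
drop 7:t onto {6:t}
drop 8:t onto {7:t}
drop 9:r onto {4:q}
ground layer = {0:r}
drop-orders for the pieces not yet dropped (sum over which currently-grounded one goes next):
  1 to go: {8} 1  {9} 1
  2 to go: {7,8} 1  {8,9} 2
  3 to go: {6,7,8} 1  {7,8,9} 3
  4 to go: {5,6,7,8} 1  {6,7,8,9} 4
  5 to go: {2,5,6,7,8} 1  {4,6,7,8,9} 4  {5,6,7,8,9} 5
  6 to go: {2,5,6,7,8,9} 6  {3,4,6,7,8,9} 4  {4,5,6,7,8,9} 9
  7 to go: {2,4,5,6,7,8,9} 15  {3,4,5,6,7,8,9} 13
  8 to go: {2,3,4,5,6,7,8,9} 28
  if 0:r drops first: 28 orders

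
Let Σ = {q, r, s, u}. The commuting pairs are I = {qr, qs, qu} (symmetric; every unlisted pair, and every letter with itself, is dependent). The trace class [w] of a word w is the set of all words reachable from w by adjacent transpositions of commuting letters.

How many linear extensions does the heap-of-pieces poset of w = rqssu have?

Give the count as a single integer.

drop 0:r onto floor
drop 1:q onto floor
drop 2:s onto {0:r}
drop 3:s onto {2:s}
drop 4:u onto {3:s}
ground layer = {0:r, 1:q}
drop-orders for the pieces not yet dropped (sum over which currently-grounded one goes next):
  1 to go: {1} 1  {4} 1
  2 to go: {1,4} 2  {3,4} 1
  3 to go: {1,3,4} 3  {2,3,4} 1
  if 0:r drops first: 4 orders
  if 1:q drops first: 1 orders
heap linearizations: 5

5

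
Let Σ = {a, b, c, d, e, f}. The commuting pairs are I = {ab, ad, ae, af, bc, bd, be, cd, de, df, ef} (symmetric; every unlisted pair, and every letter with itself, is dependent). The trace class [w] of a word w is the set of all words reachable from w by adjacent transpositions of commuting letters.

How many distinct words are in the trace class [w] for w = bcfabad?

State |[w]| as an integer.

0(b) covers ∅
1(c) covers ∅
2(f) covers 0:b, 1:c
3(a) covers 1:c
4(b) covers 2:f
5(a) covers 3:a
6(d) covers ∅
floor of heap: 0:b, 1:c, 6:d
completions by unplaced set U, small U first (add the entries for U minus each lowest piece of U):
  |U|=1: {4}:1  {5}:1  {6}:1
  |U|=2: {2,4}:1  {3,5}:1  {4,5}:2  {4,6}:2  {5,6}:2
  |U|=3: {0,2,4}:1  {2,4,5}:3  {2,4,6}:3  {3,4,5}:3  {3,5,6}:3  {4,5,6}:6
  |U|=4: {0,2,4,5}:4  {0,2,4,6}:4  {2,3,4,5}:6  {2,4,5,6}:12  {3,4,5,6}:12
  |U|=5: {0,2,3,4,5}:10  {0,2,4,5,6}:20  {1,2,3,4,5}:6  {2,3,4,5,6}:30
  start at 0(b): 36
  start at 1(c): 60
  start at 6(d): 16
sum over floor = 112

112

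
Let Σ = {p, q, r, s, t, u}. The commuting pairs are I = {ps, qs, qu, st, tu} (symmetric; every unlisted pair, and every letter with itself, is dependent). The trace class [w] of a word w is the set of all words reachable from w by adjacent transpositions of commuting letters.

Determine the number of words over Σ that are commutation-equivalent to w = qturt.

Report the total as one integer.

drop 0:q onto floor
drop 1:t onto {0:q}
drop 2:u onto floor
drop 3:r onto {1:t, 2:u}
drop 4:t onto {3:r}
ground layer = {0:q, 2:u}
drop-orders for the pieces not yet dropped (sum over which currently-grounded one goes next):
  1 to go: {4} 1
  2 to go: {3,4} 1
  3 to go: {1,3,4} 1  {2,3,4} 1
  if 0:q drops first: 2 orders
  if 2:u drops first: 1 orders
heap linearizations: 3

3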